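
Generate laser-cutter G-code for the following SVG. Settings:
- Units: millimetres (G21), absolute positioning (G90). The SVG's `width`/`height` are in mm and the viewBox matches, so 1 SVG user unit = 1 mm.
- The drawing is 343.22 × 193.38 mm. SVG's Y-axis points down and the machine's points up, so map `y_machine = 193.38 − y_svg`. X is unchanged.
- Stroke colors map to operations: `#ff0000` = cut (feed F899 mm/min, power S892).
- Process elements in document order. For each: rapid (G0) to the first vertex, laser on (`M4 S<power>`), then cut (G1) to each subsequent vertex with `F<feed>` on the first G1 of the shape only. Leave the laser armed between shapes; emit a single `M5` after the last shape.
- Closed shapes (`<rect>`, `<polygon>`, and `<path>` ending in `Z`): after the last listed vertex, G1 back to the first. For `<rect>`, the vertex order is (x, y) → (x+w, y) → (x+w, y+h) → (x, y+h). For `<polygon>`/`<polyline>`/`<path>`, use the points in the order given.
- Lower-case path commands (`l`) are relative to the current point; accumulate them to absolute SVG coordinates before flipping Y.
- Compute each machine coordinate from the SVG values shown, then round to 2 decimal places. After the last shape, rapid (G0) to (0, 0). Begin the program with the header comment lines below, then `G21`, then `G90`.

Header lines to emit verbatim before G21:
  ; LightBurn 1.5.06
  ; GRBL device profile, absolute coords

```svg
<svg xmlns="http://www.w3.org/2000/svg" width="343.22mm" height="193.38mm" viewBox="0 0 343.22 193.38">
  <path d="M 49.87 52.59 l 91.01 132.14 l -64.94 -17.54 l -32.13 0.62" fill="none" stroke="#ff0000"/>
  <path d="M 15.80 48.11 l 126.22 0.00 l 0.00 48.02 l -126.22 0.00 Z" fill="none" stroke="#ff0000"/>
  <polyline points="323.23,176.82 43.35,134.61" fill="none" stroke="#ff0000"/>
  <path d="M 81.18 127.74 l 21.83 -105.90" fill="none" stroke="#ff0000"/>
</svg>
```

; LightBurn 1.5.06
; GRBL device profile, absolute coords
G21
G90
G0 X49.87 Y140.79
M4 S892
G1 X140.88 Y8.65 F899
G1 X75.94 Y26.19
G1 X43.81 Y25.57
G0 X15.80 Y145.27
M4 S892
G1 X142.02 Y145.27 F899
G1 X142.02 Y97.25
G1 X15.80 Y97.25
G1 X15.80 Y145.27
G0 X323.23 Y16.56
M4 S892
G1 X43.35 Y58.77 F899
G0 X81.18 Y65.64
M4 S892
G1 X103.01 Y171.54 F899
M5
G0 X0.00 Y0.00

Since the viewBox matches the mm dimensions, user units are millimetres directly. The only transform is the Y-flip y_m = 193.38 − y_svg.

Shape 1 is a open polyline drawn with `<path>`. Its stroke #ff0000 means cut at S892, F899. After flipping Y the toolpath is (49.87,140.79) → (140.88,8.65) → (75.94,26.19) → (43.81,25.57).

Shape 2 is a rectangle drawn with `<path>`. Its stroke #ff0000 means cut at S892, F899. After flipping Y the toolpath is (15.80,145.27) → (142.02,145.27) → (142.02,97.25) → (15.80,97.25) → (15.80,145.27), returning to the start.

Shape 3 is a line segment drawn with `<polyline>`. Its stroke #ff0000 means cut at S892, F899. After flipping Y the toolpath is (323.23,16.56) → (43.35,58.77).

Shape 4 is a line segment drawn with `<path>`. Its stroke #ff0000 means cut at S892, F899. After flipping Y the toolpath is (81.18,65.64) → (103.01,171.54).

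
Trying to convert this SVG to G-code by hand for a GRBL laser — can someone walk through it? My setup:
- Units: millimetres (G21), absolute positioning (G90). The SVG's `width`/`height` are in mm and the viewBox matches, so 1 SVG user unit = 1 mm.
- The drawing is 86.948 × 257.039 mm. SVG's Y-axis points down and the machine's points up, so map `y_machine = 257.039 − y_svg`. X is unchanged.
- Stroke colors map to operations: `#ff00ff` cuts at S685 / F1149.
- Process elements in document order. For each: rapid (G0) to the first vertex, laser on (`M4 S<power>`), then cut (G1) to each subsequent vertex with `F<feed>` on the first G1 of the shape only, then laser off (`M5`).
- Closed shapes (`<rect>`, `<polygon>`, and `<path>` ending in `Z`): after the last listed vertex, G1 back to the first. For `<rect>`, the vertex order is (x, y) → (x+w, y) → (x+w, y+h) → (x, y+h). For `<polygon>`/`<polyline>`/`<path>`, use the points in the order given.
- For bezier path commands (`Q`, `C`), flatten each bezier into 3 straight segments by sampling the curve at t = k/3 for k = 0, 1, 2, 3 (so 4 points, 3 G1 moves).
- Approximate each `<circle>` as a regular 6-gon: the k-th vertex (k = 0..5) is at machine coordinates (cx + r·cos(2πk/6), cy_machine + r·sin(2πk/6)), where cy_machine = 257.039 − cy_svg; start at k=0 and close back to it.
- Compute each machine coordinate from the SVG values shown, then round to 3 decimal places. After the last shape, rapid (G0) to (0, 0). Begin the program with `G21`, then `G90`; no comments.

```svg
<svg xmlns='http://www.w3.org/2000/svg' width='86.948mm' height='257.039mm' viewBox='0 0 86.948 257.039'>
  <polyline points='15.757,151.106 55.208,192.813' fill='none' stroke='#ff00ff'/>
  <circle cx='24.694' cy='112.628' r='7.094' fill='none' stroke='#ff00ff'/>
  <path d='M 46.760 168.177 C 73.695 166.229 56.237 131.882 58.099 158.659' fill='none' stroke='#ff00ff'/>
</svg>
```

G21
G90
G0 X15.757 Y105.933
M4 S685
G1 X55.208 Y64.226 F1149
M5
G0 X31.788 Y144.411
M4 S685
G1 X28.241 Y150.555 F1149
G1 X21.147 Y150.555
G1 X17.600 Y144.411
G1 X21.147 Y138.267
G1 X28.241 Y138.267
G1 X31.788 Y144.411
M5
G0 X46.760 Y88.862
M4 S685
G1 X61.257 Y98.146 F1149
G1 X60.317 Y108.246
G1 X58.099 Y98.380
M5
G0 X0.000 Y0.000

Since the viewBox matches the mm dimensions, user units are millimetres directly. The only transform is the Y-flip y_m = 257.039 − y_svg.

Shape 1 is a line segment drawn with `<polyline>`. Its stroke #ff00ff means cut at S685, F1149. After flipping Y the toolpath is (15.757,105.933) → (55.208,64.226).

Shape 2 is a circle drawn with `<circle>`. Its stroke #ff00ff means cut at S685, F1149. After flipping Y the toolpath is (31.788,144.411) → (28.241,150.555) → (21.147,150.555) → (17.600,144.411) → (21.147,138.267) → (28.241,138.267) → (31.788,144.411), returning to the start.

Shape 3 is a cubic bezier drawn with `<path>`. Its stroke #ff00ff means cut at S685, F1149. After flipping Y the toolpath is (46.760,88.862) → (61.257,98.146) → (60.317,108.246) → (58.099,98.380).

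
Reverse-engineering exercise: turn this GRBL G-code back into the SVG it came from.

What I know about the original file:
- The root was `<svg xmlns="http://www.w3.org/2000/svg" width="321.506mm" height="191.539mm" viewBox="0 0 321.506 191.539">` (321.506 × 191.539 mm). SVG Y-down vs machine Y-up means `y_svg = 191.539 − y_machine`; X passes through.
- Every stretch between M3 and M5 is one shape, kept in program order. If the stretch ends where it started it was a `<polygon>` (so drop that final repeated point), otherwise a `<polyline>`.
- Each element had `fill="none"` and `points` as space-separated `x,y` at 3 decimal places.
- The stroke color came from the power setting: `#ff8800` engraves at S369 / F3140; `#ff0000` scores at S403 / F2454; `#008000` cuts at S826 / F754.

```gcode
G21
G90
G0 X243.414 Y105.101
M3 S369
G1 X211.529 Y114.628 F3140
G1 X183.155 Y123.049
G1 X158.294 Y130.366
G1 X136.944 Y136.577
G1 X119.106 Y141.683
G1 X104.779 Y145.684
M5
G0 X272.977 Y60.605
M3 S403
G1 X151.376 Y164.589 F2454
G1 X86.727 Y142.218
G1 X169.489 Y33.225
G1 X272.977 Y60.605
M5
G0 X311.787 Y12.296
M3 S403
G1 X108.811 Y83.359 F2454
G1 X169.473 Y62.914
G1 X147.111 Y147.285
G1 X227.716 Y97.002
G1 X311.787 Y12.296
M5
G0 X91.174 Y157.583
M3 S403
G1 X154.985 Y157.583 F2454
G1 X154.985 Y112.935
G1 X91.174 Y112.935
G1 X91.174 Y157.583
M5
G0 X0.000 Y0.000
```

Machine Y-up, SVG Y-down with viewBox height 191.539, so y_svg = 191.539 − y_machine; X carries over.

Run 1: the run's S369 means `#ff8800` (engrave). The run is open, so emit a `<polyline>` with points (Y-flipped): 243.414,86.438 211.529,76.911 183.155,68.490 158.294,61.173 136.944,54.962 119.106,49.856 104.779,45.855.

Run 2: the run's S403 means `#ff0000` (score). The run returns to its start, so emit a `<polygon>` with points (Y-flipped): 272.977,130.934 151.376,26.950 86.727,49.321 169.489,158.314.

Run 3: S403 ⇒ score layer `#ff0000`. The run returns to its start, so emit a `<polygon>` with points (Y-flipped): 311.787,179.243 108.811,108.180 169.473,128.625 147.111,44.254 227.716,94.537.

Run 4: the run's S403 means `#ff0000` (score). The run returns to its start, so emit a `<polygon>` with points (Y-flipped): 91.174,33.956 154.985,33.956 154.985,78.604 91.174,78.604.

<svg xmlns="http://www.w3.org/2000/svg" width="321.506mm" height="191.539mm" viewBox="0 0 321.506 191.539">
  <polyline points="243.414,86.438 211.529,76.911 183.155,68.490 158.294,61.173 136.944,54.962 119.106,49.856 104.779,45.855" fill="none" stroke="#ff8800"/>
  <polygon points="272.977,130.934 151.376,26.950 86.727,49.321 169.489,158.314" fill="none" stroke="#ff0000"/>
  <polygon points="311.787,179.243 108.811,108.180 169.473,128.625 147.111,44.254 227.716,94.537" fill="none" stroke="#ff0000"/>
  <polygon points="91.174,33.956 154.985,33.956 154.985,78.604 91.174,78.604" fill="none" stroke="#ff0000"/>
</svg>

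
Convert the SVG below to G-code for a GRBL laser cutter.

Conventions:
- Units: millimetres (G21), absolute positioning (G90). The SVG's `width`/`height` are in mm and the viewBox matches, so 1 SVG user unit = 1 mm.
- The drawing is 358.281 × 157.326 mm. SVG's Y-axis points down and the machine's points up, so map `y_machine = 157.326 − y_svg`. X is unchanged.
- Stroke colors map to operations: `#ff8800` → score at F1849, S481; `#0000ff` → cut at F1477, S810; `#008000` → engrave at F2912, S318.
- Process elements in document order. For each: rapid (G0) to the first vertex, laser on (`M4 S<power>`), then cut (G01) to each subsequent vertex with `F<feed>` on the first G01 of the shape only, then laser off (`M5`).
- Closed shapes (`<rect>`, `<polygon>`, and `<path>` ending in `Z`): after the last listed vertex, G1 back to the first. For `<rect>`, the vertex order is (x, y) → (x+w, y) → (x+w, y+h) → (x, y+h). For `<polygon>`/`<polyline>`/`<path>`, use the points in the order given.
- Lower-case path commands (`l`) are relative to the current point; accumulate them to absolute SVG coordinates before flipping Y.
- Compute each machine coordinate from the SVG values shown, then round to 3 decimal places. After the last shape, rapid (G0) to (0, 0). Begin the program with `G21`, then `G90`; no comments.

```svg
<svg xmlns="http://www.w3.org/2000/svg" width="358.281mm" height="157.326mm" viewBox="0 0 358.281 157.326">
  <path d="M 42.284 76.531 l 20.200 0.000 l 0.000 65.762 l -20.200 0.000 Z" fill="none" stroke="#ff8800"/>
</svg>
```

viewBox `0 0 358.281 157.326` with mm width/height → 1 unit = 1 mm. Flip: y_m = 157.326 − y_svg.

**Shape 1** — `<path>` rectangle, stroke `#ff8800` → score (S481, F1849). Machine vertices: (42.284,80.795) → (62.484,80.795) → (62.484,15.033) → (42.284,15.033) → (42.284,80.795). Closed: final G1 returns to the first vertex.

G21
G90
G0 X42.284 Y80.795
M4 S481
G01 X62.484 Y80.795 F1849
G01 X62.484 Y15.033
G01 X42.284 Y15.033
G01 X42.284 Y80.795
M5
G0 X0.000 Y0.000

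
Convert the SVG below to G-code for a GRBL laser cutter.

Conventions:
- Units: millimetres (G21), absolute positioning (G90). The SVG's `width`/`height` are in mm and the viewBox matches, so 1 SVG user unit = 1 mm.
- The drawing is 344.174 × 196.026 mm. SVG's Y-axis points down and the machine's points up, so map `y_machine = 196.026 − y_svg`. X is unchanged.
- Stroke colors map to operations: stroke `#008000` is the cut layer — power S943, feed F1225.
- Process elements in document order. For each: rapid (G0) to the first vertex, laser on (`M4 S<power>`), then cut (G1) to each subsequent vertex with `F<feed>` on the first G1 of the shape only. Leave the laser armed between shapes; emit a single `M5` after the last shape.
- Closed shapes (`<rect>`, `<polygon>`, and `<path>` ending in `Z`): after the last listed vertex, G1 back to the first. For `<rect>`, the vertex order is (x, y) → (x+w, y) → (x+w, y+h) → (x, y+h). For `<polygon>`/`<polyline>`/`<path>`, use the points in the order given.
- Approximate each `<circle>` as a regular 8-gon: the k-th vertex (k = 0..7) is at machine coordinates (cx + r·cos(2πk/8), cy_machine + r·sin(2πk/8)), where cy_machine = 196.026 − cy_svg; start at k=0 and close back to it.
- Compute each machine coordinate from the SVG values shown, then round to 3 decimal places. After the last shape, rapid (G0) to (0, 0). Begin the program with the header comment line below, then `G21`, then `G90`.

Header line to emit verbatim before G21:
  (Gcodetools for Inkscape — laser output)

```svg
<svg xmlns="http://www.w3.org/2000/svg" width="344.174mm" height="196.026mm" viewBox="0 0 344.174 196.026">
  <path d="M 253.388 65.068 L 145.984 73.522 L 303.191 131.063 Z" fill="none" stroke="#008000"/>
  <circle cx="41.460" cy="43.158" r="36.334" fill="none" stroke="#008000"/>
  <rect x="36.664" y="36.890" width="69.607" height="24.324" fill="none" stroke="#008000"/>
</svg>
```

1 u = 1 mm; y_m = 196.026 − y.

[1] `<path>` closed polygon, #008000→cut S943 F1225: (253.388,130.958) → (145.984,122.504) → (303.191,64.963) → (253.388,130.958) (closed)

[2] `<circle>` circle, #008000→cut S943 F1225: (77.794,152.868) → (67.152,178.560) → (41.460,189.202) → (15.768,178.560) → (5.126,152.868) → (15.768,127.176) → (41.460,116.534) → (67.152,127.176) → (77.794,152.868) (closed)

[3] `<rect>` rectangle, #008000→cut S943 F1225: (36.664,159.136) → (106.271,159.136) → (106.271,134.812) → (36.664,134.812) → (36.664,159.136) (closed)

(Gcodetools for Inkscape — laser output)
G21
G90
G0 X253.388 Y130.958
M4 S943
G1 X145.984 Y122.504 F1225
G1 X303.191 Y64.963
G1 X253.388 Y130.958
G0 X77.794 Y152.868
M4 S943
G1 X67.152 Y178.560 F1225
G1 X41.460 Y189.202
G1 X15.768 Y178.560
G1 X5.126 Y152.868
G1 X15.768 Y127.176
G1 X41.460 Y116.534
G1 X67.152 Y127.176
G1 X77.794 Y152.868
G0 X36.664 Y159.136
M4 S943
G1 X106.271 Y159.136 F1225
G1 X106.271 Y134.812
G1 X36.664 Y134.812
G1 X36.664 Y159.136
M5
G0 X0.000 Y0.000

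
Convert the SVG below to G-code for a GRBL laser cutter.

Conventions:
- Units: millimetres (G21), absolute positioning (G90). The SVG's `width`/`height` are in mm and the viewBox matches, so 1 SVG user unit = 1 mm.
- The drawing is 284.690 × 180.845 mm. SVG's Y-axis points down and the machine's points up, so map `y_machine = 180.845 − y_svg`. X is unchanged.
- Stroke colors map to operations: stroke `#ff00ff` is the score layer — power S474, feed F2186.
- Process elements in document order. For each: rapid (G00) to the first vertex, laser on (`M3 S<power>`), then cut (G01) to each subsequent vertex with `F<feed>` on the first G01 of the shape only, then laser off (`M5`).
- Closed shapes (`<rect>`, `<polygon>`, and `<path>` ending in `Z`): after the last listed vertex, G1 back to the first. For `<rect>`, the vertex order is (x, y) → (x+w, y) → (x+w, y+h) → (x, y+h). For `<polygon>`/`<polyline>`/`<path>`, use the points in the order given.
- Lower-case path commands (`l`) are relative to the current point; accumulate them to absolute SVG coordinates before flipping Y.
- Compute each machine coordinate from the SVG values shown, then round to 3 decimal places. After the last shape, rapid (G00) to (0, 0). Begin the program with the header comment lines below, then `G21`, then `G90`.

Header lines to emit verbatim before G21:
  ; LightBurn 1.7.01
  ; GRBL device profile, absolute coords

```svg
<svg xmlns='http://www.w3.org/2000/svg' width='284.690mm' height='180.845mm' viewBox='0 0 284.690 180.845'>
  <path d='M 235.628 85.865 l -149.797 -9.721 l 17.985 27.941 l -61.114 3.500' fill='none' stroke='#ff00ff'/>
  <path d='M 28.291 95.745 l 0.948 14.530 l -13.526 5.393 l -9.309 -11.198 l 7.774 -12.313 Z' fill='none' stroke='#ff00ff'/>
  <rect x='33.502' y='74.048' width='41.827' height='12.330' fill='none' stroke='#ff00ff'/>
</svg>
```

; LightBurn 1.7.01
; GRBL device profile, absolute coords
G21
G90
G00 X235.628 Y94.980
M3 S474
G01 X85.831 Y104.701 F2186
G01 X103.816 Y76.760
G01 X42.702 Y73.260
M5
G00 X28.291 Y85.100
M3 S474
G01 X29.239 Y70.570 F2186
G01 X15.713 Y65.177
G01 X6.404 Y76.375
G01 X14.178 Y88.688
G01 X28.291 Y85.100
M5
G00 X33.502 Y106.797
M3 S474
G01 X75.329 Y106.797 F2186
G01 X75.329 Y94.467
G01 X33.502 Y94.467
G01 X33.502 Y106.797
M5
G00 X0.000 Y0.000

Since the viewBox matches the mm dimensions, user units are millimetres directly. The only transform is the Y-flip y_m = 180.845 − y_svg.

Shape 1 is a open polyline drawn with `<path>`. Its stroke #ff00ff means score at S474, F2186. After flipping Y the toolpath is (235.628,94.980) → (85.831,104.701) → (103.816,76.760) → (42.702,73.260).

Shape 2 is a regular polygon drawn with `<path>`. Its stroke #ff00ff means score at S474, F2186. After flipping Y the toolpath is (28.291,85.100) → (29.239,70.570) → (15.713,65.177) → (6.404,76.375) → (14.178,88.688) → (28.291,85.100), returning to the start.

Shape 3 is a rectangle drawn with `<rect>`. Its stroke #ff00ff means score at S474, F2186. After flipping Y the toolpath is (33.502,106.797) → (75.329,106.797) → (75.329,94.467) → (33.502,94.467) → (33.502,106.797), returning to the start.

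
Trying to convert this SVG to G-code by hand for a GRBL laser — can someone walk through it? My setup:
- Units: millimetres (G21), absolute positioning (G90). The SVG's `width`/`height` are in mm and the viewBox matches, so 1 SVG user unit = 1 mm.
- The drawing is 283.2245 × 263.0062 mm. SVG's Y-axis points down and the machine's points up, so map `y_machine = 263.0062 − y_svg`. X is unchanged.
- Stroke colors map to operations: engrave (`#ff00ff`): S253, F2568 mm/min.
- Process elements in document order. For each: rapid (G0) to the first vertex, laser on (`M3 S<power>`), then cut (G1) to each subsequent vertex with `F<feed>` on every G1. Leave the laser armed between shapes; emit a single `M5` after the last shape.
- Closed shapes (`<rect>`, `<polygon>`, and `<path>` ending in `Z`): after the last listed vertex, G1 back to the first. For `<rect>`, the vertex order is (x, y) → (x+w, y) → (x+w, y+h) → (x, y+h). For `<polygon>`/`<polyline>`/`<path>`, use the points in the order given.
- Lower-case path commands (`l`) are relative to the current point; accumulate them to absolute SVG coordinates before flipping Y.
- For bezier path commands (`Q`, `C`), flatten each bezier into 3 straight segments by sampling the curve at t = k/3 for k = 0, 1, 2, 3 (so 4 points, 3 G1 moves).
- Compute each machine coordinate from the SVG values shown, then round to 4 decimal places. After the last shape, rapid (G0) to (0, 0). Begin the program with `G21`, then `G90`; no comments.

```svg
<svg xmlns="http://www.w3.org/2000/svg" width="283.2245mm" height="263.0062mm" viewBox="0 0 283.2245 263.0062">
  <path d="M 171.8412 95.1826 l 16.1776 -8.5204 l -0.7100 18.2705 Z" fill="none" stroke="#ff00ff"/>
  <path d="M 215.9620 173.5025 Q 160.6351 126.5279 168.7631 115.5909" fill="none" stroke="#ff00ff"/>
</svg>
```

G21
G90
G0 X171.8412 Y167.8236
M3 S253
G1 X188.0188 Y176.3440 F2568
G1 X187.3088 Y158.0735 F2568
G1 X171.8412 Y167.8236 F2568
G0 X215.9620 Y89.5037
M3 S253
G1 X186.1279 Y116.8159 F2568
G1 X170.3950 Y136.1198 F2568
G1 X168.7631 Y147.4153 F2568
M5
G0 X0.0000 Y0.0000

1 u = 1 mm; y_m = 263.0062 − y.

[1] `<path>` regular polygon, #ff00ff→engrave S253 F2568: (171.8412,167.8236) → (188.0188,176.3440) → (187.3088,158.0735) → (171.8412,167.8236) (closed)

[2] `<path>` quadratic bezier, #ff00ff→engrave S253 F2568: (215.9620,89.5037) → (186.1279,116.8159) → (170.3950,136.1198) → (168.7631,147.4153)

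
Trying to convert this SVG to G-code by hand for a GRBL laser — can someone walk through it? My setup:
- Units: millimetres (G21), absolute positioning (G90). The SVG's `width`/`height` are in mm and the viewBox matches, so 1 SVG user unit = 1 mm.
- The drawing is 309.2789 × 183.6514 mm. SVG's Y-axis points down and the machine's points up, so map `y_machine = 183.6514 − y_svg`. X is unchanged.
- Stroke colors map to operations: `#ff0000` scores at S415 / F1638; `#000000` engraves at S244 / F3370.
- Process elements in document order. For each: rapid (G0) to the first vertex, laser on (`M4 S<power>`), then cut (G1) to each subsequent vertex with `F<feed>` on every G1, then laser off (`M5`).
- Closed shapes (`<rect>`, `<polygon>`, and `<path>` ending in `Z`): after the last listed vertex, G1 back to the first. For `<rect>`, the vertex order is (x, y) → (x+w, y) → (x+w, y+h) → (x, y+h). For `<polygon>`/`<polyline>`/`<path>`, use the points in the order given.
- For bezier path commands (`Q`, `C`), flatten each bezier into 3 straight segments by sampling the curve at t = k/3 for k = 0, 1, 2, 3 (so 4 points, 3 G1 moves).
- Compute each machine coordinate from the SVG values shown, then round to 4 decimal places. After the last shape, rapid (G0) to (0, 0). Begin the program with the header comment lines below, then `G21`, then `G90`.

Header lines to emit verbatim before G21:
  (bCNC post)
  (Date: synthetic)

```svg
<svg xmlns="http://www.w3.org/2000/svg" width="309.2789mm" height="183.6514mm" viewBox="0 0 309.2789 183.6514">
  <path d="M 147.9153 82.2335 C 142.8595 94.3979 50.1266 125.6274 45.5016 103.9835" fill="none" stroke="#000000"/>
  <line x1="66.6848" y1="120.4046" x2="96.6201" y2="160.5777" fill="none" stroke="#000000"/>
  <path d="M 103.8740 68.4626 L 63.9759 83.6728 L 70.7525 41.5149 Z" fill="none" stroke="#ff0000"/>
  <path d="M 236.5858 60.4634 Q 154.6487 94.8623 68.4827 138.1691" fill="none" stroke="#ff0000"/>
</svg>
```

(bCNC post)
(Date: synthetic)
G21
G90
G0 X147.9153 Y101.4179
M4 S244
G1 X120.1444 Y85.5629 F3370
G1 X72.9853 Y72.9841 F3370
G1 X45.5016 Y79.6679 F3370
M5
G0 X66.6848 Y63.2468
M4 S244
G1 X96.6201 Y23.0737 F3370
M5
G0 X103.8740 Y115.1888
M4 S415
G1 X63.9759 Y99.9786 F1638
G1 X70.7525 Y142.1365 F1638
G1 X103.8740 Y115.1888 F1638
M5
G0 X236.5858 Y123.1880
M4 S415
G1 X181.4912 Y99.2656 F1638
G1 X125.4568 Y73.3637 F1638
G1 X68.4827 Y45.4823 F1638
M5
G0 X0.0000 Y0.0000

viewBox `0 0 309.2789 183.6514` with mm width/height → 1 unit = 1 mm. Flip: y_m = 183.6514 − y_svg.

**Shape 1** — `<path>` cubic bezier, stroke `#000000` → engrave (S244, F3370). Control points (SVG): P0=(147.9153,82.2335), P1=(142.8595,94.3979), P2=(50.1266,125.6274), P3=(45.5016,103.9835); sampled at t=k/3. Machine vertices: (147.9153,101.4179) → (120.1444,85.5629) → (72.9853,72.9841) → (45.5016,79.6679). Open path.

**Shape 2** — `<line>` line segment, stroke `#000000` → engrave (S244, F3370). Machine vertices: (66.6848,63.2468) → (96.6201,23.0737). Open path.

**Shape 3** — `<path>` regular polygon, stroke `#ff0000` → score (S415, F1638). Machine vertices: (103.8740,115.1888) → (63.9759,99.9786) → (70.7525,142.1365) → (103.8740,115.1888). Closed: final G1 returns to the first vertex.

**Shape 4** — `<path>` quadratic bezier, stroke `#ff0000` → score (S415, F1638). Control points (SVG): P0=(236.5858,60.4634), P1=(154.6487,94.8623), P2=(68.4827,138.1691); sampled at t=k/3. Machine vertices: (236.5858,123.1880) → (181.4912,99.2656) → (125.4568,73.3637) → (68.4827,45.4823). Open path.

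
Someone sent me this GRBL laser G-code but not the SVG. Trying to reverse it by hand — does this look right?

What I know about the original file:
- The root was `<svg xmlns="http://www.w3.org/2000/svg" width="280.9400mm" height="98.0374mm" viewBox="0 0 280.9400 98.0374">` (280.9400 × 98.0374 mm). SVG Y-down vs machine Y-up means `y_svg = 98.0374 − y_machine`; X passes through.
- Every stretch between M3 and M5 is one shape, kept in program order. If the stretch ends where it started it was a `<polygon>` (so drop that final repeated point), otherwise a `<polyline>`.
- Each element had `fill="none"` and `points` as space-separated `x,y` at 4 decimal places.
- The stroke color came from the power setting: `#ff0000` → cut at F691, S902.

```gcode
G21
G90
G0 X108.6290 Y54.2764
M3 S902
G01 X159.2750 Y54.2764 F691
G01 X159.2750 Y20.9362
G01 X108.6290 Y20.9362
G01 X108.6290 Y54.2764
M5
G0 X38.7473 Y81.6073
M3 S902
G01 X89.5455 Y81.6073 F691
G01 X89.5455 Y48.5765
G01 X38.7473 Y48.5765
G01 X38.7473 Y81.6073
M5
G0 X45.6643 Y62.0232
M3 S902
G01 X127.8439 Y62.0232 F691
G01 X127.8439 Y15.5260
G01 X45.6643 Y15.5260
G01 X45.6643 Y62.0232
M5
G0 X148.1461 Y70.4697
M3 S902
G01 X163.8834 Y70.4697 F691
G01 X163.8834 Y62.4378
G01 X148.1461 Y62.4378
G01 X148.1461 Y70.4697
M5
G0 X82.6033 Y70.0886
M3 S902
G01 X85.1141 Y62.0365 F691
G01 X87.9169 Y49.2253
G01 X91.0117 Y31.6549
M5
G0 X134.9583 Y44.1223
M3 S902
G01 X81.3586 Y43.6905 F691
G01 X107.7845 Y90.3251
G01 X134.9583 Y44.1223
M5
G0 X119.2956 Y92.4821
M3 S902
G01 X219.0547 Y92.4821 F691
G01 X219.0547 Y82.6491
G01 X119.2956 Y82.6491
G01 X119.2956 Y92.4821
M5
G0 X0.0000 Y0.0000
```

y_svg = 98.0374 − y_m. Every run uses S902, so all elements get stroke `#ff0000` (cut).

[1] closed run; points: 108.6290,43.7610 159.2750,43.7610 159.2750,77.1012 108.6290,77.1012

[2] closed run; points: 38.7473,16.4301 89.5455,16.4301 89.5455,49.4609 38.7473,49.4609

[3] closed run; points: 45.6643,36.0142 127.8439,36.0142 127.8439,82.5114 45.6643,82.5114

[4] closed run; points: 148.1461,27.5677 163.8834,27.5677 163.8834,35.5996 148.1461,35.5996

[5] open run; points: 82.6033,27.9488 85.1141,36.0009 87.9169,48.8121 91.0117,66.3825

[6] closed run; points: 134.9583,53.9151 81.3586,54.3469 107.7845,7.7123

[7] closed run; points: 119.2956,5.5553 219.0547,5.5553 219.0547,15.3883 119.2956,15.3883

<svg xmlns="http://www.w3.org/2000/svg" width="280.9400mm" height="98.0374mm" viewBox="0 0 280.9400 98.0374">
  <polygon points="108.6290,43.7610 159.2750,43.7610 159.2750,77.1012 108.6290,77.1012" fill="none" stroke="#ff0000"/>
  <polygon points="38.7473,16.4301 89.5455,16.4301 89.5455,49.4609 38.7473,49.4609" fill="none" stroke="#ff0000"/>
  <polygon points="45.6643,36.0142 127.8439,36.0142 127.8439,82.5114 45.6643,82.5114" fill="none" stroke="#ff0000"/>
  <polygon points="148.1461,27.5677 163.8834,27.5677 163.8834,35.5996 148.1461,35.5996" fill="none" stroke="#ff0000"/>
  <polyline points="82.6033,27.9488 85.1141,36.0009 87.9169,48.8121 91.0117,66.3825" fill="none" stroke="#ff0000"/>
  <polygon points="134.9583,53.9151 81.3586,54.3469 107.7845,7.7123" fill="none" stroke="#ff0000"/>
  <polygon points="119.2956,5.5553 219.0547,5.5553 219.0547,15.3883 119.2956,15.3883" fill="none" stroke="#ff0000"/>
</svg>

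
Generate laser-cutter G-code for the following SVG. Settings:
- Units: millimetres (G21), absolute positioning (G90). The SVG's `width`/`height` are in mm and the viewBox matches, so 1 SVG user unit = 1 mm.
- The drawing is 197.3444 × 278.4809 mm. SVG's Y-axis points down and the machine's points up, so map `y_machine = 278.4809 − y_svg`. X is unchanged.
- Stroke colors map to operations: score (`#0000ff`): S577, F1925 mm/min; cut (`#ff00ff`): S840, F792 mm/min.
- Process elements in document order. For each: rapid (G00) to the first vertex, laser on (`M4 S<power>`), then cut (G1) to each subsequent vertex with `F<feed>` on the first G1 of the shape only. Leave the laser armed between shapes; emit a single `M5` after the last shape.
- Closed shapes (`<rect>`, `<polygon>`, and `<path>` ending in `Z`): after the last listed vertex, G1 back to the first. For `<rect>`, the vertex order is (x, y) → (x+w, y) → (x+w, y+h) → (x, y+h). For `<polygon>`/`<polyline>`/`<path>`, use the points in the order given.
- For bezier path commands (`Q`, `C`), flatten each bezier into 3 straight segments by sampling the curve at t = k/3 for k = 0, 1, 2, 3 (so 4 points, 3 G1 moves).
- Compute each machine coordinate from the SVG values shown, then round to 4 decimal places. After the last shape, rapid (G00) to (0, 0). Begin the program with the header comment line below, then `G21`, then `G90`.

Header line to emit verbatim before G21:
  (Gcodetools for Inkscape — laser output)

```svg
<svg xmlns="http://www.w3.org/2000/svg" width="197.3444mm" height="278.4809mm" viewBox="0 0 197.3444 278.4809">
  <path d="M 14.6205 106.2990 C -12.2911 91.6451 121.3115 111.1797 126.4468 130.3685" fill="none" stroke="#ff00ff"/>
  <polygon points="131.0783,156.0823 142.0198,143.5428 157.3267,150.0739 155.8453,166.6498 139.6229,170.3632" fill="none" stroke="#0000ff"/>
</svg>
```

1 u = 1 mm; y_m = 278.4809 − y.

[1] `<path>` cubic bezier, #ff00ff→cut S840 F792: (14.6205,172.1819) → (30.5106,176.7187) → (89.1921,166.1374) → (126.4468,148.1124)

[2] `<polygon>` regular polygon, #0000ff→score S577 F1925: (131.0783,122.3986) → (142.0198,134.9381) → (157.3267,128.4070) → (155.8453,111.8311) → (139.6229,108.1177) → (131.0783,122.3986) (closed)

(Gcodetools for Inkscape — laser output)
G21
G90
G00 X14.6205 Y172.1819
M4 S840
G1 X30.5106 Y176.7187 F792
G1 X89.1921 Y166.1374
G1 X126.4468 Y148.1124
G00 X131.0783 Y122.3986
M4 S577
G1 X142.0198 Y134.9381 F1925
G1 X157.3267 Y128.4070
G1 X155.8453 Y111.8311
G1 X139.6229 Y108.1177
G1 X131.0783 Y122.3986
M5
G00 X0.0000 Y0.0000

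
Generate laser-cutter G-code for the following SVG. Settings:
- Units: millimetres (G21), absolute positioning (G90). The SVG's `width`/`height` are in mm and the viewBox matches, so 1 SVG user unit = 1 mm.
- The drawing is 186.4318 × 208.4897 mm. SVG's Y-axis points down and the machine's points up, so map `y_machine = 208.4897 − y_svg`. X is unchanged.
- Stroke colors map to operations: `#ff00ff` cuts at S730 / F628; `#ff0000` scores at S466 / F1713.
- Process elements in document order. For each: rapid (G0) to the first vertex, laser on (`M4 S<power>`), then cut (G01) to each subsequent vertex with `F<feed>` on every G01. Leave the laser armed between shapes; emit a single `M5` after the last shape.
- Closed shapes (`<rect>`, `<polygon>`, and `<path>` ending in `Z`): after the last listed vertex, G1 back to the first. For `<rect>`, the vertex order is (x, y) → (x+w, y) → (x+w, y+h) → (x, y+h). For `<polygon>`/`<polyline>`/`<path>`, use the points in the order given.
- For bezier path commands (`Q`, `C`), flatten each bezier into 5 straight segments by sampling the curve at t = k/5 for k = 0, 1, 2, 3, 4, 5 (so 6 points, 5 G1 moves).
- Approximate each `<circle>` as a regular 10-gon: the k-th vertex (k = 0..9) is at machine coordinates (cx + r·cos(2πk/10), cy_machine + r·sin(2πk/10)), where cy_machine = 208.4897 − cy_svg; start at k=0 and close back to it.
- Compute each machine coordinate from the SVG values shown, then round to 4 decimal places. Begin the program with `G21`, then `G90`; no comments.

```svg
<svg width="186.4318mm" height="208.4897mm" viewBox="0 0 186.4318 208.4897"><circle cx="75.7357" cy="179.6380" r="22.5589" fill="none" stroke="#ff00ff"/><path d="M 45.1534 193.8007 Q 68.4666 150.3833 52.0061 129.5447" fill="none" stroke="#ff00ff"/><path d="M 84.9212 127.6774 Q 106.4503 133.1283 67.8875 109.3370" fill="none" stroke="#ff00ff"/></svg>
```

viewBox `0 0 186.4318 208.4897` with mm width/height → 1 unit = 1 mm. Flip: y_m = 208.4897 − y_svg.

**Shape 1** — `<circle>` circle, stroke `#ff00ff` → cut (S730, F628). Machine vertices: (98.2946,28.8517) → (93.9862,42.1115) → (82.7068,50.3065) → (68.7646,50.3065) → (57.4852,42.1115) → (53.1768,28.8517) → (57.4852,15.5919) → (68.7646,7.3969) → (82.7068,7.3969) → (93.9862,15.5919) → (98.2946,28.8517). Closed: final G1 returns to the first vertex.

**Shape 2** — `<path>` quadratic bezier, stroke `#ff00ff` → cut (S730, F628). Control points (SVG): P0=(45.1534,193.8007), P1=(68.4666,150.3833), P2=(52.0061,129.5447); sampled at t=k/5. Machine vertices: (45.1534,14.6890) → (52.8877,31.1528) → (57.4402,45.8103) → (58.8107,58.6615) → (56.9994,69.7064) → (52.0061,78.9450). Open path.

**Shape 3** — `<path>` quadratic bezier, stroke `#ff00ff` → cut (S730, F628). Control points (SVG): P0=(84.9212,127.6774), P1=(106.4503,133.1283), P2=(67.8875,109.3370); sampled at t=k/5. Machine vertices: (84.9212,80.8123) → (91.1292,79.8016) → (92.5298,81.1303) → (89.1230,84.7984) → (80.9089,90.8059) → (67.8875,99.1527). Open path.

G21
G90
G0 X98.2946 Y28.8517
M4 S730
G01 X93.9862 Y42.1115 F628
G01 X82.7068 Y50.3065 F628
G01 X68.7646 Y50.3065 F628
G01 X57.4852 Y42.1115 F628
G01 X53.1768 Y28.8517 F628
G01 X57.4852 Y15.5919 F628
G01 X68.7646 Y7.3969 F628
G01 X82.7068 Y7.3969 F628
G01 X93.9862 Y15.5919 F628
G01 X98.2946 Y28.8517 F628
G0 X45.1534 Y14.6890
M4 S730
G01 X52.8877 Y31.1528 F628
G01 X57.4402 Y45.8103 F628
G01 X58.8107 Y58.6615 F628
G01 X56.9994 Y69.7064 F628
G01 X52.0061 Y78.9450 F628
G0 X84.9212 Y80.8123
M4 S730
G01 X91.1292 Y79.8016 F628
G01 X92.5298 Y81.1303 F628
G01 X89.1230 Y84.7984 F628
G01 X80.9089 Y90.8059 F628
G01 X67.8875 Y99.1527 F628
M5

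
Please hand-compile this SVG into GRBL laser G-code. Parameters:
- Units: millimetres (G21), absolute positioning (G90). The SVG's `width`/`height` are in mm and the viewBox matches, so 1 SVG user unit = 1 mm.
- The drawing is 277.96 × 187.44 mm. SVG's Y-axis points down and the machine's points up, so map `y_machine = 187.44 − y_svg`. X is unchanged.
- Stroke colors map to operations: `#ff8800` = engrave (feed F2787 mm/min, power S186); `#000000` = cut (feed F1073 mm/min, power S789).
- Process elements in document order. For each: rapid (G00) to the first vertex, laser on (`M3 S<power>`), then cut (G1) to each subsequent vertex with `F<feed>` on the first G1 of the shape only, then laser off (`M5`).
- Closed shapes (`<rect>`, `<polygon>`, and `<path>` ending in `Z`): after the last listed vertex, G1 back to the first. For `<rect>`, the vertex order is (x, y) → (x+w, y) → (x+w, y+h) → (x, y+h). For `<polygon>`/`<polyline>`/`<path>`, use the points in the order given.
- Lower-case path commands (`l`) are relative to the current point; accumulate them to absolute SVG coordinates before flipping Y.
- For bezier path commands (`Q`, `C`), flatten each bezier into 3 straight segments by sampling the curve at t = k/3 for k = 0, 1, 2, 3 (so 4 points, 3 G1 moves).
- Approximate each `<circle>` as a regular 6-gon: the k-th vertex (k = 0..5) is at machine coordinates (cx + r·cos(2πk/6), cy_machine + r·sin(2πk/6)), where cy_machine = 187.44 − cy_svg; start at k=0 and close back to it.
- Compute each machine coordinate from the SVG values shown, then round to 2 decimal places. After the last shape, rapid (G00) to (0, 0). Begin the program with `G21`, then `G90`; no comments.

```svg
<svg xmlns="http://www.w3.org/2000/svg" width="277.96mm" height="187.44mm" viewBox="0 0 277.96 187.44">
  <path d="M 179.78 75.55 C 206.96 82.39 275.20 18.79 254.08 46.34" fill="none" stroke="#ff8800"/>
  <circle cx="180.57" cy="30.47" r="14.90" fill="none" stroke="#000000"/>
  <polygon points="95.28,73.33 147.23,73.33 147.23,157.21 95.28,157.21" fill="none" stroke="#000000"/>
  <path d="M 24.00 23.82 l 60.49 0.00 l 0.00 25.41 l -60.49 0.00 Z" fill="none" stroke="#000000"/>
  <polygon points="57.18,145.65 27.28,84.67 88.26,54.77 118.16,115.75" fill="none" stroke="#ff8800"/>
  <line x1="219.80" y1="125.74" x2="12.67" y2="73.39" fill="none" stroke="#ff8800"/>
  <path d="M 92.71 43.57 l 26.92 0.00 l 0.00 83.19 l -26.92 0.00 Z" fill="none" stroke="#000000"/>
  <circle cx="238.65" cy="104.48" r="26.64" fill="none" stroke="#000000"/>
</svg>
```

viewBox `0 0 277.96 187.44` with mm width/height → 1 unit = 1 mm. Flip: y_m = 187.44 − y_svg.

**Shape 1** — `<path>` cubic bezier, stroke `#ff8800` → engrave (S186, F2787). Control points (SVG): P0=(179.78,75.55), P1=(206.96,82.39), P2=(275.20,18.79), P3=(254.08,46.34); sampled at t=k/3. Machine vertices: (179.78,111.89) → (215.82,122.55) → (250.24,144.25) → (254.08,141.10). Open path.

**Shape 2** — `<circle>` circle, stroke `#000000` → cut (S789, F1073). Machine vertices: (195.47,156.97) → (188.02,169.87) → (173.12,169.87) → (165.67,156.97) → (173.12,144.07) → (188.02,144.07) → (195.47,156.97). Closed: final G1 returns to the first vertex.

**Shape 3** — `<polygon>` rectangle, stroke `#000000` → cut (S789, F1073). Machine vertices: (95.28,114.11) → (147.23,114.11) → (147.23,30.23) → (95.28,30.23) → (95.28,114.11). Closed: final G1 returns to the first vertex.

**Shape 4** — `<path>` rectangle, stroke `#000000` → cut (S789, F1073). Machine vertices: (24.00,163.62) → (84.49,163.62) → (84.49,138.21) → (24.00,138.21) → (24.00,163.62). Closed: final G1 returns to the first vertex.

**Shape 5** — `<polygon>` regular polygon, stroke `#ff8800` → engrave (S186, F2787). Machine vertices: (57.18,41.79) → (27.28,102.77) → (88.26,132.67) → (118.16,71.69) → (57.18,41.79). Closed: final G1 returns to the first vertex.

**Shape 6** — `<line>` line segment, stroke `#ff8800` → engrave (S186, F2787). Machine vertices: (219.80,61.70) → (12.67,114.05). Open path.

**Shape 7** — `<path>` rectangle, stroke `#000000` → cut (S789, F1073). Machine vertices: (92.71,143.87) → (119.63,143.87) → (119.63,60.68) → (92.71,60.68) → (92.71,143.87). Closed: final G1 returns to the first vertex.

**Shape 8** — `<circle>` circle, stroke `#000000` → cut (S789, F1073). Machine vertices: (265.29,82.96) → (251.97,106.03) → (225.33,106.03) → (212.01,82.96) → (225.33,59.89) → (251.97,59.89) → (265.29,82.96). Closed: final G1 returns to the first vertex.

G21
G90
G00 X179.78 Y111.89
M3 S186
G1 X215.82 Y122.55 F2787
G1 X250.24 Y144.25
G1 X254.08 Y141.10
M5
G00 X195.47 Y156.97
M3 S789
G1 X188.02 Y169.87 F1073
G1 X173.12 Y169.87
G1 X165.67 Y156.97
G1 X173.12 Y144.07
G1 X188.02 Y144.07
G1 X195.47 Y156.97
M5
G00 X95.28 Y114.11
M3 S789
G1 X147.23 Y114.11 F1073
G1 X147.23 Y30.23
G1 X95.28 Y30.23
G1 X95.28 Y114.11
M5
G00 X24.00 Y163.62
M3 S789
G1 X84.49 Y163.62 F1073
G1 X84.49 Y138.21
G1 X24.00 Y138.21
G1 X24.00 Y163.62
M5
G00 X57.18 Y41.79
M3 S186
G1 X27.28 Y102.77 F2787
G1 X88.26 Y132.67
G1 X118.16 Y71.69
G1 X57.18 Y41.79
M5
G00 X219.80 Y61.70
M3 S186
G1 X12.67 Y114.05 F2787
M5
G00 X92.71 Y143.87
M3 S789
G1 X119.63 Y143.87 F1073
G1 X119.63 Y60.68
G1 X92.71 Y60.68
G1 X92.71 Y143.87
M5
G00 X265.29 Y82.96
M3 S789
G1 X251.97 Y106.03 F1073
G1 X225.33 Y106.03
G1 X212.01 Y82.96
G1 X225.33 Y59.89
G1 X251.97 Y59.89
G1 X265.29 Y82.96
M5
G00 X0.00 Y0.00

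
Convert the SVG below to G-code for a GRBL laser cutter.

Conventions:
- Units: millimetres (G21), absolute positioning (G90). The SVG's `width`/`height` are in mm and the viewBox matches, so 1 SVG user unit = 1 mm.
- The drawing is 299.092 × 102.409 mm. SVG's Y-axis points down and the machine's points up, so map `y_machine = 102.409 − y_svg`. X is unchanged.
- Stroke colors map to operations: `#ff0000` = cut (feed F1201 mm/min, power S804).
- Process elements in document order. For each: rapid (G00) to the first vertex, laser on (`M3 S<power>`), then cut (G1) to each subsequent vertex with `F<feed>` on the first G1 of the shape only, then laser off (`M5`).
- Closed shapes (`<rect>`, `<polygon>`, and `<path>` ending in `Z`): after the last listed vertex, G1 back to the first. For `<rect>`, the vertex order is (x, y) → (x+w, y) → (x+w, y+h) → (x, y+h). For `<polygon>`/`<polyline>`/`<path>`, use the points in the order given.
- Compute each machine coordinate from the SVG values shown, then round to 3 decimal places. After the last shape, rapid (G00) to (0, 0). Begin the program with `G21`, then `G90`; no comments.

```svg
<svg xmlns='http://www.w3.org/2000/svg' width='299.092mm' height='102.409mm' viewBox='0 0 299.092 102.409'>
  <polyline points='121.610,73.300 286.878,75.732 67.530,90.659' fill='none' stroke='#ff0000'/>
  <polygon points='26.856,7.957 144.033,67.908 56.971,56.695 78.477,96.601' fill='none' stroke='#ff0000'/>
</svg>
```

G21
G90
G00 X121.610 Y29.109
M3 S804
G1 X286.878 Y26.677 F1201
G1 X67.530 Y11.750
M5
G00 X26.856 Y94.452
M3 S804
G1 X144.033 Y34.501 F1201
G1 X56.971 Y45.714
G1 X78.477 Y5.808
G1 X26.856 Y94.452
M5
G00 X0.000 Y0.000

1 u = 1 mm; y_m = 102.409 − y.

[1] `<polyline>` open polyline, #ff0000→cut S804 F1201: (121.610,29.109) → (286.878,26.677) → (67.530,11.750)

[2] `<polygon>` closed polygon, #ff0000→cut S804 F1201: (26.856,94.452) → (144.033,34.501) → (56.971,45.714) → (78.477,5.808) → (26.856,94.452) (closed)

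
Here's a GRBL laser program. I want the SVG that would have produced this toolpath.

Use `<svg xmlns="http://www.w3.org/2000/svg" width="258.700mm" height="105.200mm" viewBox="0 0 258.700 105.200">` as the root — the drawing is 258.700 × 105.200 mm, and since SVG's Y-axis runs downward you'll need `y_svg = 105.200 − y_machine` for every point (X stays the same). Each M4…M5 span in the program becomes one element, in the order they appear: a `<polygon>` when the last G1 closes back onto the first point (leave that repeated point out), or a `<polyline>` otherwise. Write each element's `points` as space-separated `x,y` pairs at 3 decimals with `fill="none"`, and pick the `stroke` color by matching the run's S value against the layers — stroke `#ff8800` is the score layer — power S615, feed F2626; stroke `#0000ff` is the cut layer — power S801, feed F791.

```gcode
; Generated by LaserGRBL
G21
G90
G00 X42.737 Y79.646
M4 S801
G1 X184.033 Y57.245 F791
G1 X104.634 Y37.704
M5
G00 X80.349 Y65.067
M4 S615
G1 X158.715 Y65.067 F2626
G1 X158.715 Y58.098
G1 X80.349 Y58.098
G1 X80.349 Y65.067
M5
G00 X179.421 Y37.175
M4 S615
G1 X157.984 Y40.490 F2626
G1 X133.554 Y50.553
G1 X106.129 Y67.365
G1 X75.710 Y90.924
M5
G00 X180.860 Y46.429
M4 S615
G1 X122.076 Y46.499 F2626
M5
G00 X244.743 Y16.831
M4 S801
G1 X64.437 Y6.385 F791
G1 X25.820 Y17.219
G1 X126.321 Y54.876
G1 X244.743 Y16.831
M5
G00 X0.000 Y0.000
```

Each laser-on run becomes one SVG element. Flip Y back into SVG space with y_svg = 105.200 − y_machine.

Run 1: S801 ⇒ cut layer `#0000ff`. The run is open, so emit a `<polyline>` with points (Y-flipped): 42.737,25.554 184.033,47.955 104.634,67.496.

Run 2: power S615 maps to stroke `#ff8800` (score). The run returns to its start, so emit a `<polygon>` with points (Y-flipped): 80.349,40.133 158.715,40.133 158.715,47.102 80.349,47.102.

Run 3: the run's S615 means `#ff8800` (score). The run is open, so emit a `<polyline>` with points (Y-flipped): 179.421,68.025 157.984,64.710 133.554,54.647 106.129,37.835 75.710,14.276.

Run 4: the run's S615 means `#ff8800` (score). The run is open, so emit a `<polyline>` with points (Y-flipped): 180.860,58.771 122.076,58.701.

Run 5: S801 ⇒ cut layer `#0000ff`. The run returns to its start, so emit a `<polygon>` with points (Y-flipped): 244.743,88.369 64.437,98.815 25.820,87.981 126.321,50.324.

<svg xmlns="http://www.w3.org/2000/svg" width="258.700mm" height="105.200mm" viewBox="0 0 258.700 105.200">
  <polyline points="42.737,25.554 184.033,47.955 104.634,67.496" fill="none" stroke="#0000ff"/>
  <polygon points="80.349,40.133 158.715,40.133 158.715,47.102 80.349,47.102" fill="none" stroke="#ff8800"/>
  <polyline points="179.421,68.025 157.984,64.710 133.554,54.647 106.129,37.835 75.710,14.276" fill="none" stroke="#ff8800"/>
  <polyline points="180.860,58.771 122.076,58.701" fill="none" stroke="#ff8800"/>
  <polygon points="244.743,88.369 64.437,98.815 25.820,87.981 126.321,50.324" fill="none" stroke="#0000ff"/>
</svg>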